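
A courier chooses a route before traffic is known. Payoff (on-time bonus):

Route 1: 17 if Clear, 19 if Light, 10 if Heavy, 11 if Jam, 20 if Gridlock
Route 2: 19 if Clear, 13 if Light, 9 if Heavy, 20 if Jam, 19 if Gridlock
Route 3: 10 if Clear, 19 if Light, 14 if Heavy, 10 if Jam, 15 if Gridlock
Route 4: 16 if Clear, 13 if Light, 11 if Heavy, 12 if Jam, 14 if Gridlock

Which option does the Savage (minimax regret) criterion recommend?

Column bests: Clear=19, Light=19, Heavy=14, Jam=20, Gridlock=20.
Route 1 regrets: 2, 0, 4, 9, 0 → max 9
Route 2 regrets: 0, 6, 5, 0, 1 → max 6
Route 3 regrets: 9, 0, 0, 10, 5 → max 10
Route 4 regrets: 3, 6, 3, 8, 6 → max 8
Smallest max regret = 6 → Route 2.

Route 2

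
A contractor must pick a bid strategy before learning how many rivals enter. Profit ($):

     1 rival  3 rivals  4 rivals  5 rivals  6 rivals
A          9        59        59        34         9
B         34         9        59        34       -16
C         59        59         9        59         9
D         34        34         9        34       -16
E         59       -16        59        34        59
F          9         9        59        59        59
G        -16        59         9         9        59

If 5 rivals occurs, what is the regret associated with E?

Best payoff under 5 rivals is 59.
Regret = 59 − 34 = 25.

25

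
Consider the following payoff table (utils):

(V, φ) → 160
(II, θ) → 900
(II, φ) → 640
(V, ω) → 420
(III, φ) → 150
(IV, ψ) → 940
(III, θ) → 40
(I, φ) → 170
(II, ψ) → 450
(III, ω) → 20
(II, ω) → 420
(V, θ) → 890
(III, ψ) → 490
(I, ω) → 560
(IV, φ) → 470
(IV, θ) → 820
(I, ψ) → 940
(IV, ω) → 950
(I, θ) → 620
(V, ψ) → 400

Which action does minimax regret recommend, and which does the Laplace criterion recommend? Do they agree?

Column bests: θ=900, φ=640, ψ=940, ω=950.
I regrets: 280, 470, 0, 390 → max 470
II regrets: 0, 0, 490, 530 → max 530
III regrets: 860, 490, 450, 930 → max 930
IV regrets: 80, 170, 0, 0 → max 170
V regrets: 10, 480, 540, 530 → max 540
Smallest max regret = 170 → IV.
Row averages: I=572.5, II=602.5, III=175, IV=795, V=467.5
Highest average = 795 → IV.

minimax regret → IV; laplace → IV (agree)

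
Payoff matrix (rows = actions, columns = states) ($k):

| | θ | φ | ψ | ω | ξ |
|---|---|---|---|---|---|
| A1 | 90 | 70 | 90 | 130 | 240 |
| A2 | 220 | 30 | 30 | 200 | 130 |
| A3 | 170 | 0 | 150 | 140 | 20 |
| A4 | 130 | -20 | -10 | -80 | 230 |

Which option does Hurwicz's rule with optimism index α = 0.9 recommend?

A1: 0.9·240 + 0.1·70 = 223
A2: 0.9·220 + 0.1·30 = 201
A3: 0.9·170 + 0.1·0 = 153
A4: 0.9·230 + 0.1·(-80) = 199
Highest Hurwicz score = 223 → A1.

A1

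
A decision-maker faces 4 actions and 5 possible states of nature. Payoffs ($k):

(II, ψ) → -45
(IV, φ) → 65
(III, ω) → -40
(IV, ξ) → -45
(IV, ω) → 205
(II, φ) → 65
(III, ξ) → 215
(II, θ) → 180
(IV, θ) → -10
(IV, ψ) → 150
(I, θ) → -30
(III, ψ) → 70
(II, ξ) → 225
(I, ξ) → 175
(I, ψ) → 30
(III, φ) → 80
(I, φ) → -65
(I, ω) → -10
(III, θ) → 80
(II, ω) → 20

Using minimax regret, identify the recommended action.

Column bests: θ=180, φ=80, ψ=150, ω=205, ξ=225.
I regrets: 210, 145, 120, 215, 50 → max 215
II regrets: 0, 15, 195, 185, 0 → max 195
III regrets: 100, 0, 80, 245, 10 → max 245
IV regrets: 190, 15, 0, 0, 270 → max 270
Smallest max regret = 195 → II.

II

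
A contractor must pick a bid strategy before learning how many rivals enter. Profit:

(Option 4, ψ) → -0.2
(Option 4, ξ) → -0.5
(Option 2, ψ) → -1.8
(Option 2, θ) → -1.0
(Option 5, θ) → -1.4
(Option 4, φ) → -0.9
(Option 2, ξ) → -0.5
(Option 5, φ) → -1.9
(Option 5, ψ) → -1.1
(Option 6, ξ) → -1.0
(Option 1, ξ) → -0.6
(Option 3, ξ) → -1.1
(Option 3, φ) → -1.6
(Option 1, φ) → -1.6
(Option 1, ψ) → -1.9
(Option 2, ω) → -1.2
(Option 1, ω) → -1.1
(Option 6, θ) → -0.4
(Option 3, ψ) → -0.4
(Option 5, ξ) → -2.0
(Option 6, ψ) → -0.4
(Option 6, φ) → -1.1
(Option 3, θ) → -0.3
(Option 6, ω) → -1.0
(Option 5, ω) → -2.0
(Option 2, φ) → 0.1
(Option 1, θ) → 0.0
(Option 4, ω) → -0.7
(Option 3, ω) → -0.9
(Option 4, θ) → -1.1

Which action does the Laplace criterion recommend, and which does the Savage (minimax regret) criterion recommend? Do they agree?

laplace → Option 4; minimax regret → Option 4 (agree)

Row averages: Option 1=-1.04, Option 2=-0.88, Option 3=-0.86, Option 4=-0.68, Option 5=-1.68, Option 6=-0.78
Highest average = -0.68 → Option 4.
Column bests: θ=0.0, φ=0.1, ψ=-0.2, ω=-0.7, ξ=-0.5.
Option 1 regrets: 0.0, 1.7, 1.7, 0.4, 0.1 → max 1.7
Option 2 regrets: 1.0, 0.0, 1.6, 0.5, 0.0 → max 1.6
Option 3 regrets: 0.3, 1.7, 0.2, 0.2, 0.6 → max 1.7
Option 4 regrets: 1.1, 1.0, 0.0, 0.0, 0.0 → max 1.1
Option 5 regrets: 1.4, 2.0, 0.9, 1.3, 1.5 → max 2.0
Option 6 regrets: 0.4, 1.2, 0.2, 0.3, 0.5 → max 1.2
Smallest max regret = 1.1 → Option 4.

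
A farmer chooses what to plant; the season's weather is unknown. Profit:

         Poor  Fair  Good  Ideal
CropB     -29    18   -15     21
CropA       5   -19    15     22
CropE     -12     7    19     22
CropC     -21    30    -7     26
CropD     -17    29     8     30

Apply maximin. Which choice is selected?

Row minima: CropB=-29, CropA=-19, CropE=-12, CropC=-21, CropD=-17
Best worst-case = -12 → CropE.

CropE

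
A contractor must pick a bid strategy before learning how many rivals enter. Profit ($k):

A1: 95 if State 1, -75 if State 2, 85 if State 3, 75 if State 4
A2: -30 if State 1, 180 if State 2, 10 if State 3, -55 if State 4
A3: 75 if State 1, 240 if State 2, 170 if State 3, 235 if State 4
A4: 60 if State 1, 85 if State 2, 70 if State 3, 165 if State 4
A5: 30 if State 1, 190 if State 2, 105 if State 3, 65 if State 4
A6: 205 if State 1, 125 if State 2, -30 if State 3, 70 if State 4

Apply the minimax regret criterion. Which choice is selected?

Column bests: State 1=205, State 2=240, State 3=170, State 4=235.
A1 regrets: 110, 315, 85, 160 → max 315
A2 regrets: 235, 60, 160, 290 → max 290
A3 regrets: 130, 0, 0, 0 → max 130
A4 regrets: 145, 155, 100, 70 → max 155
A5 regrets: 175, 50, 65, 170 → max 175
A6 regrets: 0, 115, 200, 165 → max 200
Smallest max regret = 130 → A3.

A3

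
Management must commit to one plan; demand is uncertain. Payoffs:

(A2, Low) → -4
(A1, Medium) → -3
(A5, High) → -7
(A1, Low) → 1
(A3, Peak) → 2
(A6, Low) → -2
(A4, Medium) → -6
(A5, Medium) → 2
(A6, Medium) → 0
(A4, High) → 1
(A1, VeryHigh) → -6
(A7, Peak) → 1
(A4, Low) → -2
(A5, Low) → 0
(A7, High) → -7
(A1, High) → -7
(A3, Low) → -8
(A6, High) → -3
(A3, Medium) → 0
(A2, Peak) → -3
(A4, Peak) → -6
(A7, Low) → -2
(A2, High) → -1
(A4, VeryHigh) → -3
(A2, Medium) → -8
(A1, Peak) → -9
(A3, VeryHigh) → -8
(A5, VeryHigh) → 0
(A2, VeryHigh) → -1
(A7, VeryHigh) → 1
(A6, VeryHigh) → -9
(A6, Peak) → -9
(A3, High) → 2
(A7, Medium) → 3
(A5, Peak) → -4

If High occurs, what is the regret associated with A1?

9

Best payoff under High is 2.
Regret = 2 − (-7) = 9.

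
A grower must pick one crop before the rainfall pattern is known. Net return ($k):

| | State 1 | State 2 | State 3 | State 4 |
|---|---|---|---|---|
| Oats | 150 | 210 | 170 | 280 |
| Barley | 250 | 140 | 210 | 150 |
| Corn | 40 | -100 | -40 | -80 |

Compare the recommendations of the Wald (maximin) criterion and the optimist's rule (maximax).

Row minima: Oats=150, Barley=140, Corn=-100
Best worst-case = 150 → Oats.
Row maxima: Oats=280, Barley=250, Corn=40
Best best-case = 280 → Oats.

maximin → Oats; maximax → Oats (agree)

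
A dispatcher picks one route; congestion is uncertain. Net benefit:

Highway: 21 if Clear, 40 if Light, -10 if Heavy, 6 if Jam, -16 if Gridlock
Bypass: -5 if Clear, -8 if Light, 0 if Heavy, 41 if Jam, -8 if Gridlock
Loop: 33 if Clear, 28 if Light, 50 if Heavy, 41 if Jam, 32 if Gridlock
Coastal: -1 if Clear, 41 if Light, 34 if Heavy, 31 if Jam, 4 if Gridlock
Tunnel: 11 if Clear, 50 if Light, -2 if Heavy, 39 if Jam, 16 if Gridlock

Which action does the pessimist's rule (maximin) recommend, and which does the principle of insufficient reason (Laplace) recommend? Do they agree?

maximin → Loop; laplace → Loop (agree)

Row minima: Highway=-16, Bypass=-8, Loop=28, Coastal=-1, Tunnel=-2
Best worst-case = 28 → Loop.
Row averages: Highway=8.2, Bypass=4, Loop=36.8, Coastal=21.8, Tunnel=22.8
Highest average = 36.8 → Loop.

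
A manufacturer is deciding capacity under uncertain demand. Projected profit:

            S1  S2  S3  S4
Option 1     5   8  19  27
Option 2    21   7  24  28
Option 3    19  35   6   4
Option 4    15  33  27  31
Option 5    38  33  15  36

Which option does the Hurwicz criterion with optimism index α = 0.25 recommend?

Option 5

Option 1: 0.25·27 + 0.75·5 = 10.5
Option 2: 0.25·28 + 0.75·7 = 12.25
Option 3: 0.25·35 + 0.75·4 = 11.75
Option 4: 0.25·33 + 0.75·15 = 19.5
Option 5: 0.25·38 + 0.75·15 = 20.75
Highest Hurwicz score = 20.75 → Option 5.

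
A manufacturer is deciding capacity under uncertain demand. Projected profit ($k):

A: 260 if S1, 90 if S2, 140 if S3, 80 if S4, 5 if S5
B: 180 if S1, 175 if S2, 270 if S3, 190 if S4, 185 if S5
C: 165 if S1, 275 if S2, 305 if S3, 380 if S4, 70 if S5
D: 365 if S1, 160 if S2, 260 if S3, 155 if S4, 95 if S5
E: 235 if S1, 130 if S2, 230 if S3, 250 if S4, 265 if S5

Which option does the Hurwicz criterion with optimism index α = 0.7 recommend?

A: 0.7·260 + 0.3·5 = 183.5
B: 0.7·270 + 0.3·175 = 241.5
C: 0.7·380 + 0.3·70 = 287
D: 0.7·365 + 0.3·95 = 284
E: 0.7·265 + 0.3·130 = 224.5
Highest Hurwicz score = 287 → C.

C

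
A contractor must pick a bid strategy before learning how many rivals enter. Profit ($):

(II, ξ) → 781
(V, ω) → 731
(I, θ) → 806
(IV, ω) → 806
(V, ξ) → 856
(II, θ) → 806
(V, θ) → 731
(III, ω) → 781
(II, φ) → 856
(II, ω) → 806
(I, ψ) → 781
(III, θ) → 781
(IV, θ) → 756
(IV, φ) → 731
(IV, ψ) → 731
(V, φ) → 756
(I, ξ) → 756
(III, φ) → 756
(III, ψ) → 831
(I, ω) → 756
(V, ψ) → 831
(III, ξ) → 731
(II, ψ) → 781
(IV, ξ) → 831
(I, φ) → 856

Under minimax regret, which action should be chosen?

Column bests: θ=806, φ=856, ψ=831, ω=806, ξ=856.
I regrets: 0, 0, 50, 50, 100 → max 100
II regrets: 0, 0, 50, 0, 75 → max 75
III regrets: 25, 100, 0, 25, 125 → max 125
IV regrets: 50, 125, 100, 0, 25 → max 125
V regrets: 75, 100, 0, 75, 0 → max 100
Smallest max regret = 75 → II.

II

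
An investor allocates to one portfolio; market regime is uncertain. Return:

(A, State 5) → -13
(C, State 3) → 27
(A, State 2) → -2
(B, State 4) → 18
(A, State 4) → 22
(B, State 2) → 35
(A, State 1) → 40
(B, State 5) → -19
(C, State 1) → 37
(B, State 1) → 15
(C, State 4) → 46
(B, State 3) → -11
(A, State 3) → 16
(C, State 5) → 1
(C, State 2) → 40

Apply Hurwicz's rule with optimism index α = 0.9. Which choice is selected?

A: 0.9·40 + 0.1·(-13) = 34.7
B: 0.9·35 + 0.1·(-19) = 29.6
C: 0.9·46 + 0.1·1 = 41.5
Highest Hurwicz score = 41.5 → C.

C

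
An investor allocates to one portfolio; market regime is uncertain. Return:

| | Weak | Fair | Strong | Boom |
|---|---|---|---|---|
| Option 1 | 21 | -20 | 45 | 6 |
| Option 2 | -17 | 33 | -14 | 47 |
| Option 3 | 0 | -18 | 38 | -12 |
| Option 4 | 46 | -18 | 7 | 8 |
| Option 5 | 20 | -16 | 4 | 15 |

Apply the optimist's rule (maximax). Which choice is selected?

Option 2

Row maxima: Option 1=45, Option 2=47, Option 3=38, Option 4=46, Option 5=20
Best best-case = 47 → Option 2.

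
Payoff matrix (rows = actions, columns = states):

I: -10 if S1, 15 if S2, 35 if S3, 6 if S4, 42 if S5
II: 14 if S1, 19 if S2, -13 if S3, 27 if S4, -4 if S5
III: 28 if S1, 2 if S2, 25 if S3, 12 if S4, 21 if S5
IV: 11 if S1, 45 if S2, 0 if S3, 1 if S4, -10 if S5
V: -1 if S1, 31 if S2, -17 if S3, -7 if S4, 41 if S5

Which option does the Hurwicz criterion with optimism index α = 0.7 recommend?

IV

I: 0.7·42 + 0.3·(-10) = 26.4
II: 0.7·27 + 0.3·(-13) = 15
III: 0.7·28 + 0.3·2 = 20.2
IV: 0.7·45 + 0.3·(-10) = 28.5
V: 0.7·41 + 0.3·(-17) = 23.6
Highest Hurwicz score = 28.5 → IV.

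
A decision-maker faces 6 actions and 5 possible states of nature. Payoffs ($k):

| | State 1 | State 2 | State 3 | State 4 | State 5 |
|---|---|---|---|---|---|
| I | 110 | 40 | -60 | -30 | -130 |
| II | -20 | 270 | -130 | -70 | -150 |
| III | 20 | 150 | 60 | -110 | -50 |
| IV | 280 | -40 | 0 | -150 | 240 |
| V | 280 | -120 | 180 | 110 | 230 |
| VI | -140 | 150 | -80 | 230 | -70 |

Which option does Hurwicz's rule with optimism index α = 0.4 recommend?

V

I: 0.4·110 + 0.6·(-130) = -34
II: 0.4·270 + 0.6·(-150) = 18
III: 0.4·150 + 0.6·(-110) = -6
IV: 0.4·280 + 0.6·(-150) = 22
V: 0.4·280 + 0.6·(-120) = 40
VI: 0.4·230 + 0.6·(-140) = 8
Highest Hurwicz score = 40 → V.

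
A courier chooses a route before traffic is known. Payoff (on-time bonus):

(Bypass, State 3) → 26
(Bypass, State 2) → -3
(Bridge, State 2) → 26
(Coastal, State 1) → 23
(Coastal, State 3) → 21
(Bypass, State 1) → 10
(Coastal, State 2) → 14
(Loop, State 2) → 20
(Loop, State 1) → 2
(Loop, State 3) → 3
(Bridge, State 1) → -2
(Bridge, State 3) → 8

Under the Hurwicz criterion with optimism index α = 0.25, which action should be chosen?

Coastal

Loop: 0.25·20 + 0.75·2 = 6.5
Coastal: 0.25·23 + 0.75·14 = 16.25
Bridge: 0.25·26 + 0.75·(-2) = 5
Bypass: 0.25·26 + 0.75·(-3) = 4.25
Highest Hurwicz score = 16.25 → Coastal.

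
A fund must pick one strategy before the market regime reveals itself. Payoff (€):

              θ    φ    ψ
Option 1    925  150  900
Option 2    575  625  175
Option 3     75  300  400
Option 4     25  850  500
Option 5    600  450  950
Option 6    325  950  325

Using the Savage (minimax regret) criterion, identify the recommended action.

Column bests: θ=925, φ=950, ψ=950.
Option 1 regrets: 0, 800, 50 → max 800
Option 2 regrets: 350, 325, 775 → max 775
Option 3 regrets: 850, 650, 550 → max 850
Option 4 regrets: 900, 100, 450 → max 900
Option 5 regrets: 325, 500, 0 → max 500
Option 6 regrets: 600, 0, 625 → max 625
Smallest max regret = 500 → Option 5.

Option 5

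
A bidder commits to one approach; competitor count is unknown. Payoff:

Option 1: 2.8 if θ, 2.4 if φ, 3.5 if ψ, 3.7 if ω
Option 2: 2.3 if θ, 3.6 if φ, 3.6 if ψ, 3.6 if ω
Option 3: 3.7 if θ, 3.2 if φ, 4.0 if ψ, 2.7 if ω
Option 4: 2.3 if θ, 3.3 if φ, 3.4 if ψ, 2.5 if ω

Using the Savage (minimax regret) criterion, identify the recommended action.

Column bests: θ=3.7, φ=3.6, ψ=4.0, ω=3.7.
Option 1 regrets: 0.9, 1.2, 0.5, 0.0 → max 1.2
Option 2 regrets: 1.4, 0.0, 0.4, 0.1 → max 1.4
Option 3 regrets: 0.0, 0.4, 0.0, 1.0 → max 1.0
Option 4 regrets: 1.4, 0.3, 0.6, 1.2 → max 1.4
Smallest max regret = 1.0 → Option 3.

Option 3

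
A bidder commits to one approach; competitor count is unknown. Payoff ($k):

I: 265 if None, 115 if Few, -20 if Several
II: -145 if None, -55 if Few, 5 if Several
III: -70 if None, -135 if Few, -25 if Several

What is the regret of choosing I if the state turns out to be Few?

0

Best payoff under Few is 115.
Regret = 115 − 115 = 0.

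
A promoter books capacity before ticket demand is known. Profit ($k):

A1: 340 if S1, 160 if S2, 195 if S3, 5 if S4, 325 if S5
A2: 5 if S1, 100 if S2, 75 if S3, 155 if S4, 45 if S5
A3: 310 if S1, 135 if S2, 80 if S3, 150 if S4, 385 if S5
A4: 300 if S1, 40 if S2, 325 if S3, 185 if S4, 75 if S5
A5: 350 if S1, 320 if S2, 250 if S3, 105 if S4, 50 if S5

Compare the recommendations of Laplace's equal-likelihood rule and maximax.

laplace → A5; maximax → A3 (disagree)

Row averages: A1=205, A2=76, A3=212, A4=185, A5=215
Highest average = 215 → A5.
Row maxima: A1=340, A2=155, A3=385, A4=325, A5=350
Best best-case = 385 → A3.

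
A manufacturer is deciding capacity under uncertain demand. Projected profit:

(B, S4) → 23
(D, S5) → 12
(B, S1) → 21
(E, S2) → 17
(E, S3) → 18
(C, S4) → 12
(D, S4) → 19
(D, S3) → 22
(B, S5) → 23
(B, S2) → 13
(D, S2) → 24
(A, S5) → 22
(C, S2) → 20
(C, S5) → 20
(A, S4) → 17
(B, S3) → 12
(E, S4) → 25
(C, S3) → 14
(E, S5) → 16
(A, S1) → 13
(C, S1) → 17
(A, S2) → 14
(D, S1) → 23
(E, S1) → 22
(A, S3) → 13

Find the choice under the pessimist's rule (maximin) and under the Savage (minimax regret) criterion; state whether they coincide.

Row minima: A=13, B=12, C=12, D=12, E=16
Best worst-case = 16 → E.
Column bests: S1=23, S2=24, S3=22, S4=25, S5=23.
A regrets: 10, 10, 9, 8, 1 → max 10
B regrets: 2, 11, 10, 2, 0 → max 11
C regrets: 6, 4, 8, 13, 3 → max 13
D regrets: 0, 0, 0, 6, 11 → max 11
E regrets: 1, 7, 4, 0, 7 → max 7
Smallest max regret = 7 → E.

maximin → E; minimax regret → E (agree)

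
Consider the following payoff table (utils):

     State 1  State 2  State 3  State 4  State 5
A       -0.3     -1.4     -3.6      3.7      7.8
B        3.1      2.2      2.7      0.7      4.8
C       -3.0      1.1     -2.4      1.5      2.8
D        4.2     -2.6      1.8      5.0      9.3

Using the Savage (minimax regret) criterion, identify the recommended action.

Column bests: State 1=4.2, State 2=2.2, State 3=2.7, State 4=5.0, State 5=9.3.
A regrets: 4.5, 3.6, 6.3, 1.3, 1.5 → max 6.3
B regrets: 1.1, 0.0, 0.0, 4.3, 4.5 → max 4.5
C regrets: 7.2, 1.1, 5.1, 3.5, 6.5 → max 7.2
D regrets: 0.0, 4.8, 0.9, 0.0, 0.0 → max 4.8
Smallest max regret = 4.5 → B.

B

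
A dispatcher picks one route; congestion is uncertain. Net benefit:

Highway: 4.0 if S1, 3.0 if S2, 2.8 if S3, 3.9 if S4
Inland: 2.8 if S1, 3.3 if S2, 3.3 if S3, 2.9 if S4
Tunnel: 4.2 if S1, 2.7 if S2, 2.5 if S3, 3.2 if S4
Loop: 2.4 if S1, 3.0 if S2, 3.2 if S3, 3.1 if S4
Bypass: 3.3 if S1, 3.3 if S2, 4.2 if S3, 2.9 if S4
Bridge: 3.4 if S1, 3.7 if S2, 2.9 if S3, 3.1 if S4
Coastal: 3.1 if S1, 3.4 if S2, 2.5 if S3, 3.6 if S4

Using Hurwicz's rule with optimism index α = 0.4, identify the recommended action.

Highway: 0.4·4.0 + 0.6·2.8 = 3.28
Inland: 0.4·3.3 + 0.6·2.8 = 3
Tunnel: 0.4·4.2 + 0.6·2.5 = 3.18
Loop: 0.4·3.2 + 0.6·2.4 = 2.72
Bypass: 0.4·4.2 + 0.6·2.9 = 3.42
Bridge: 0.4·3.7 + 0.6·2.9 = 3.22
Coastal: 0.4·3.6 + 0.6·2.5 = 2.94
Highest Hurwicz score = 3.42 → Bypass.

Bypass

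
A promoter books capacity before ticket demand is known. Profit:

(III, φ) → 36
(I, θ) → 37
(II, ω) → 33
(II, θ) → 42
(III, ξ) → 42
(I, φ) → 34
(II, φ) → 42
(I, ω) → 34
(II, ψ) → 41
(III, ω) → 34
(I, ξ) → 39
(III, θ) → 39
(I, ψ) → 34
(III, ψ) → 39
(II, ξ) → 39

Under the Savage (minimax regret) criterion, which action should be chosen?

Column bests: θ=42, φ=42, ψ=41, ω=34, ξ=42.
I regrets: 5, 8, 7, 0, 3 → max 8
II regrets: 0, 0, 0, 1, 3 → max 3
III regrets: 3, 6, 2, 0, 0 → max 6
Smallest max regret = 3 → II.

II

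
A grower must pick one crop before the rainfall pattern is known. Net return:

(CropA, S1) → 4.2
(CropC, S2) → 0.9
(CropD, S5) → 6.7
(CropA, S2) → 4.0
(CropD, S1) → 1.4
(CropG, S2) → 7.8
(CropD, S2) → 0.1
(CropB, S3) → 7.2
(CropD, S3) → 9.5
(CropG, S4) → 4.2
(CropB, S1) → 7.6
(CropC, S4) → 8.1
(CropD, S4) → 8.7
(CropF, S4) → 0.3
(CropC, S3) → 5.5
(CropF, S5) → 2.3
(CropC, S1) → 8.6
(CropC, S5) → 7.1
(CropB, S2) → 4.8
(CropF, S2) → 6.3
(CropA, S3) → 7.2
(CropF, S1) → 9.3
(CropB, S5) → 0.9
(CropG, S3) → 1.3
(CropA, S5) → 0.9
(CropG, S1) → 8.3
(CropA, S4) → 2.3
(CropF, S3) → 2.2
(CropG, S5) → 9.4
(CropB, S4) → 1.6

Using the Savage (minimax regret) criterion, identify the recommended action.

Column bests: S1=9.3, S2=7.8, S3=9.5, S4=8.7, S5=9.4.
CropA regrets: 5.1, 3.8, 2.3, 6.4, 8.5 → max 8.5
CropF regrets: 0.0, 1.5, 7.3, 8.4, 7.1 → max 8.4
CropC regrets: 0.7, 6.9, 4.0, 0.6, 2.3 → max 6.9
CropB regrets: 1.7, 3.0, 2.3, 7.1, 8.5 → max 8.5
CropG regrets: 1.0, 0.0, 8.2, 4.5, 0.0 → max 8.2
CropD regrets: 7.9, 7.7, 0.0, 0.0, 2.7 → max 7.9
Smallest max regret = 6.9 → CropC.

CropC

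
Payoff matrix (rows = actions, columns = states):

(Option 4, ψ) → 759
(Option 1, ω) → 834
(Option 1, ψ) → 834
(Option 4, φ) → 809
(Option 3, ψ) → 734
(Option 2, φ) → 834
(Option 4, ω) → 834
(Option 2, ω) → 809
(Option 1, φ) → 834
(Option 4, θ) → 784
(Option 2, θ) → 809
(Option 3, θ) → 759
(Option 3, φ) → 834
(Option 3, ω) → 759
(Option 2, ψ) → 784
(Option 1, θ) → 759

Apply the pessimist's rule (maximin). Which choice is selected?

Row minima: Option 1=759, Option 2=784, Option 3=734, Option 4=759
Best worst-case = 784 → Option 2.

Option 2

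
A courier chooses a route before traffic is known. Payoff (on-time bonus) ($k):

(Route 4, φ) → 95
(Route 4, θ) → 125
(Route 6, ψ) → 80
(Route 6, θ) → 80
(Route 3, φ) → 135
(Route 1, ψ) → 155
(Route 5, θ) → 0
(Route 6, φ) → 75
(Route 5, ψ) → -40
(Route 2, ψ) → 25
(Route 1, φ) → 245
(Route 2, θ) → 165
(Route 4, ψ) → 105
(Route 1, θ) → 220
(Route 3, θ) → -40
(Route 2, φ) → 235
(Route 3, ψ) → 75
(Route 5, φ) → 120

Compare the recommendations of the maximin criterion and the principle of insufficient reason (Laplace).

maximin → Route 1; laplace → Route 1 (agree)

Row minima: Route 1=155, Route 2=25, Route 3=-40, Route 4=95, Route 5=-40, Route 6=75
Best worst-case = 155 → Route 1.
Row averages: Route 1=620/3, Route 2=425/3, Route 3=170/3, Route 4=325/3, Route 5=80/3, Route 6=235/3
Highest average = 620/3 → Route 1.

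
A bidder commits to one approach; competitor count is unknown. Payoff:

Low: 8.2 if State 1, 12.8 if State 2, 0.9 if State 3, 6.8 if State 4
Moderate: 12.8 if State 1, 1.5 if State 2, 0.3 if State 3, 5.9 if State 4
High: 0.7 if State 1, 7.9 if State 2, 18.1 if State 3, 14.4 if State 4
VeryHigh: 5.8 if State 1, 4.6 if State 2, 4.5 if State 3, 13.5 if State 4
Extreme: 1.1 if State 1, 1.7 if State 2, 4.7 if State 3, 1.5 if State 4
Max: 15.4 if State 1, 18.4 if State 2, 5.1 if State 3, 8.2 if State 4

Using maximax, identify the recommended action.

Row maxima: Low=12.8, Moderate=12.8, High=18.1, VeryHigh=13.5, Extreme=4.7, Max=18.4
Best best-case = 18.4 → Max.

Max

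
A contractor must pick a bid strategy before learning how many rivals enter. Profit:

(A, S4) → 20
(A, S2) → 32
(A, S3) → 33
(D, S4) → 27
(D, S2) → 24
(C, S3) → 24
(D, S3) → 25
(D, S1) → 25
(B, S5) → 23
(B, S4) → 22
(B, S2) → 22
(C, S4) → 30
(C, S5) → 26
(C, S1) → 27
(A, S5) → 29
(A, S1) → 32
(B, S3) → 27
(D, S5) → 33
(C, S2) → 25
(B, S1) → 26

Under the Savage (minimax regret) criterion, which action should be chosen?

D

Column bests: S1=32, S2=32, S3=33, S4=30, S5=33.
A regrets: 0, 0, 0, 10, 4 → max 10
B regrets: 6, 10, 6, 8, 10 → max 10
C regrets: 5, 7, 9, 0, 7 → max 9
D regrets: 7, 8, 8, 3, 0 → max 8
Smallest max regret = 8 → D.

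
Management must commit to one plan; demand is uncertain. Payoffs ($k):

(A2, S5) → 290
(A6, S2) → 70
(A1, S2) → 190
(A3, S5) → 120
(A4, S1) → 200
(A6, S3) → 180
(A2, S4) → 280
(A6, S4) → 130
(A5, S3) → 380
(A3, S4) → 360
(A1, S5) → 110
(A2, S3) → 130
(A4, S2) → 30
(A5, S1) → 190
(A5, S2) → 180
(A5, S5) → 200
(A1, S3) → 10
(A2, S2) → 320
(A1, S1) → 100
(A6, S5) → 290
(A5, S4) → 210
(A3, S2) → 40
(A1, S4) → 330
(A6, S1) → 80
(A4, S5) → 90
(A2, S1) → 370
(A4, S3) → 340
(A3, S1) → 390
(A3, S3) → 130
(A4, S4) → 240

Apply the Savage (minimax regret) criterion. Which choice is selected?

A5

Column bests: S1=390, S2=320, S3=380, S4=360, S5=290.
A1 regrets: 290, 130, 370, 30, 180 → max 370
A2 regrets: 20, 0, 250, 80, 0 → max 250
A3 regrets: 0, 280, 250, 0, 170 → max 280
A4 regrets: 190, 290, 40, 120, 200 → max 290
A5 regrets: 200, 140, 0, 150, 90 → max 200
A6 regrets: 310, 250, 200, 230, 0 → max 310
Smallest max regret = 200 → A5.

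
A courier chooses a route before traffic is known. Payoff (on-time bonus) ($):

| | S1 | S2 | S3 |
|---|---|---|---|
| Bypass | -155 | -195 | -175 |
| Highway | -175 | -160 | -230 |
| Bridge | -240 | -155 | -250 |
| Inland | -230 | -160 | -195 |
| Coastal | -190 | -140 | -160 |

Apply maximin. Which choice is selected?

Row minima: Bypass=-195, Highway=-230, Bridge=-250, Inland=-230, Coastal=-190
Best worst-case = -190 → Coastal.

Coastal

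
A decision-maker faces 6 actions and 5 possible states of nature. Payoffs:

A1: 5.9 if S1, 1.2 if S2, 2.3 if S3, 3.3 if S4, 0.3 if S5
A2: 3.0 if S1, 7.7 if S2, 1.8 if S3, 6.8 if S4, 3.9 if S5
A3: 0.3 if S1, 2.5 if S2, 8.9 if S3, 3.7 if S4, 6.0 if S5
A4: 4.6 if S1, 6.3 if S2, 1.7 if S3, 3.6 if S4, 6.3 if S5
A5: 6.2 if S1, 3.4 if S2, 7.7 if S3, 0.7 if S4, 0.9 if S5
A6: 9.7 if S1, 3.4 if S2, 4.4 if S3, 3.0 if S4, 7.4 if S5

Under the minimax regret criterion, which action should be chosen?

A6

Column bests: S1=9.7, S2=7.7, S3=8.9, S4=6.8, S5=7.4.
A1 regrets: 3.8, 6.5, 6.6, 3.5, 7.1 → max 7.1
A2 regrets: 6.7, 0.0, 7.1, 0.0, 3.5 → max 7.1
A3 regrets: 9.4, 5.2, 0.0, 3.1, 1.4 → max 9.4
A4 regrets: 5.1, 1.4, 7.2, 3.2, 1.1 → max 7.2
A5 regrets: 3.5, 4.3, 1.2, 6.1, 6.5 → max 6.5
A6 regrets: 0.0, 4.3, 4.5, 3.8, 0.0 → max 4.5
Smallest max regret = 4.5 → A6.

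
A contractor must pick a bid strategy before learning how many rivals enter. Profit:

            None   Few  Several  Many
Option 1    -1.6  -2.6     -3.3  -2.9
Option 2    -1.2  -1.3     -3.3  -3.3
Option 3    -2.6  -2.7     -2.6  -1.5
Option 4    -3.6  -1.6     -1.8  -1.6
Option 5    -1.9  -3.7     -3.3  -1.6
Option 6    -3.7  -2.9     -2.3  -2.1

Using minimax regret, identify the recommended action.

Option 3

Column bests: None=-1.2, Few=-1.3, Several=-1.8, Many=-1.5.
Option 1 regrets: 0.4, 1.3, 1.5, 1.4 → max 1.5
Option 2 regrets: 0.0, 0.0, 1.5, 1.8 → max 1.8
Option 3 regrets: 1.4, 1.4, 0.8, 0.0 → max 1.4
Option 4 regrets: 2.4, 0.3, 0.0, 0.1 → max 2.4
Option 5 regrets: 0.7, 2.4, 1.5, 0.1 → max 2.4
Option 6 regrets: 2.5, 1.6, 0.5, 0.6 → max 2.5
Smallest max regret = 1.4 → Option 3.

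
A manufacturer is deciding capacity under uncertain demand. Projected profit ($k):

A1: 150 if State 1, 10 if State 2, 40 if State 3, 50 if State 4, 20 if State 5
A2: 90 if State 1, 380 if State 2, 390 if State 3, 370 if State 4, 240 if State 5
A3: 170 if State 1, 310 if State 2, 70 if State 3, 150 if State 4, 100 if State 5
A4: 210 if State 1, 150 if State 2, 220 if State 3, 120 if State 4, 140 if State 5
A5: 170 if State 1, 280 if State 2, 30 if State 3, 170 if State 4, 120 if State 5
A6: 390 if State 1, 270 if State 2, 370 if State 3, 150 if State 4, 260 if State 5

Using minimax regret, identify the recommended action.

Column bests: State 1=390, State 2=380, State 3=390, State 4=370, State 5=260.
A1 regrets: 240, 370, 350, 320, 240 → max 370
A2 regrets: 300, 0, 0, 0, 20 → max 300
A3 regrets: 220, 70, 320, 220, 160 → max 320
A4 regrets: 180, 230, 170, 250, 120 → max 250
A5 regrets: 220, 100, 360, 200, 140 → max 360
A6 regrets: 0, 110, 20, 220, 0 → max 220
Smallest max regret = 220 → A6.

A6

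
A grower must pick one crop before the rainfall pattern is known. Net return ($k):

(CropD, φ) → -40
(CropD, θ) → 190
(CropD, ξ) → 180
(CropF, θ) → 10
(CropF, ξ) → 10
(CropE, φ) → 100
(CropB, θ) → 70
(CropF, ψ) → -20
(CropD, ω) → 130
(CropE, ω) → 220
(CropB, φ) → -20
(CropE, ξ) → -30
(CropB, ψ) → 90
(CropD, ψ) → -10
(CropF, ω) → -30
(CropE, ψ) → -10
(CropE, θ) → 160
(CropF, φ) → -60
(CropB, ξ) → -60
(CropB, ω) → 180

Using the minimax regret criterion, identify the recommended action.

Column bests: θ=190, φ=100, ψ=90, ω=220, ξ=180.
CropE regrets: 30, 0, 100, 0, 210 → max 210
CropD regrets: 0, 140, 100, 90, 0 → max 140
CropB regrets: 120, 120, 0, 40, 240 → max 240
CropF regrets: 180, 160, 110, 250, 170 → max 250
Smallest max regret = 140 → CropD.

CropD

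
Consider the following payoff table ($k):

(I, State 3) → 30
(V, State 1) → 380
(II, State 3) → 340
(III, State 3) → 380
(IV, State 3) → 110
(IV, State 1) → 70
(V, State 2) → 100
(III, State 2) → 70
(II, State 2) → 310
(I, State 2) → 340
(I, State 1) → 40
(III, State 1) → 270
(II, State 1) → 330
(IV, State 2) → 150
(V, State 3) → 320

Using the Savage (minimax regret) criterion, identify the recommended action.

Column bests: State 1=380, State 2=340, State 3=380.
I regrets: 340, 0, 350 → max 350
II regrets: 50, 30, 40 → max 50
III regrets: 110, 270, 0 → max 270
IV regrets: 310, 190, 270 → max 310
V regrets: 0, 240, 60 → max 240
Smallest max regret = 50 → II.

II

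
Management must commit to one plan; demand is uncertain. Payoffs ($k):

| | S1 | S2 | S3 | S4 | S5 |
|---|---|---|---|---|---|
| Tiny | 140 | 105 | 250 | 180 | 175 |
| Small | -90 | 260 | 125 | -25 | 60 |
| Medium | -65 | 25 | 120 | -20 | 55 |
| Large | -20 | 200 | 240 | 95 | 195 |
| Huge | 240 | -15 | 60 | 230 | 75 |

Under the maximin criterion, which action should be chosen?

Tiny

Row minima: Tiny=105, Small=-90, Medium=-65, Large=-20, Huge=-15
Best worst-case = 105 → Tiny.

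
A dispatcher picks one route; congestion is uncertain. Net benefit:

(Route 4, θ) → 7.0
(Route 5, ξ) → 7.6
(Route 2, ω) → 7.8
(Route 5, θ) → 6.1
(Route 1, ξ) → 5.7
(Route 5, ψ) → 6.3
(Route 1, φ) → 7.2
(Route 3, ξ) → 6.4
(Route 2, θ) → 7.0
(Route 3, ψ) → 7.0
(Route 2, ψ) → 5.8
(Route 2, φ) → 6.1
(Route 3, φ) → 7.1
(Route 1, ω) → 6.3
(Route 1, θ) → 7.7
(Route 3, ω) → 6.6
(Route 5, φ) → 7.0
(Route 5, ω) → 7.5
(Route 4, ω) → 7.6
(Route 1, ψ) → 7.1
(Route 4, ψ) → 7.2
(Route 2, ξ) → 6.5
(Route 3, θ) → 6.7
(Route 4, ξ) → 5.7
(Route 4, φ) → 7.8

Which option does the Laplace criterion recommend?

Row averages: Route 1=6.8, Route 2=6.64, Route 3=6.76, Route 4=7.06, Route 5=6.9
Highest average = 7.06 → Route 4.

Route 4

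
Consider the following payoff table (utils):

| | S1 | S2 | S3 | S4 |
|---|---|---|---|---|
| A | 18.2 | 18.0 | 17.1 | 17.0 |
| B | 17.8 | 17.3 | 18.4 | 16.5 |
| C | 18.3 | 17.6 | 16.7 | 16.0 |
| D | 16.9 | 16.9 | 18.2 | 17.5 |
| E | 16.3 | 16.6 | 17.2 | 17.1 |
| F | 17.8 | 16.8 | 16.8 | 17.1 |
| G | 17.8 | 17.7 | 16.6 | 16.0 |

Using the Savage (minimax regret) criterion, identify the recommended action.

Column bests: S1=18.3, S2=18.0, S3=18.4, S4=17.5.
A regrets: 0.1, 0.0, 1.3, 0.5 → max 1.3
B regrets: 0.5, 0.7, 0.0, 1.0 → max 1.0
C regrets: 0.0, 0.4, 1.7, 1.5 → max 1.7
D regrets: 1.4, 1.1, 0.2, 0.0 → max 1.4
E regrets: 2.0, 1.4, 1.2, 0.4 → max 2.0
F regrets: 0.5, 1.2, 1.6, 0.4 → max 1.6
G regrets: 0.5, 0.3, 1.8, 1.5 → max 1.8
Smallest max regret = 1.0 → B.

B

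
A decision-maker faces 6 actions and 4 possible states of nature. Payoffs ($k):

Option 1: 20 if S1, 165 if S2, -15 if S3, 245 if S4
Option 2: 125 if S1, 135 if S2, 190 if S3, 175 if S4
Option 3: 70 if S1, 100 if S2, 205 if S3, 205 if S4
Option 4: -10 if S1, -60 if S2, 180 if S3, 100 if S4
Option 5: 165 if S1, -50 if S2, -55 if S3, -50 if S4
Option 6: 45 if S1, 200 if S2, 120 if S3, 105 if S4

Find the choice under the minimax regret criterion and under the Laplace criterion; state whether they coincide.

minimax regret → Option 2; laplace → Option 2 (agree)

Column bests: S1=165, S2=200, S3=205, S4=245.
Option 1 regrets: 145, 35, 220, 0 → max 220
Option 2 regrets: 40, 65, 15, 70 → max 70
Option 3 regrets: 95, 100, 0, 40 → max 100
Option 4 regrets: 175, 260, 25, 145 → max 260
Option 5 regrets: 0, 250, 260, 295 → max 295
Option 6 regrets: 120, 0, 85, 140 → max 140
Smallest max regret = 70 → Option 2.
Row averages: Option 1=103.75, Option 2=156.25, Option 3=145, Option 4=52.5, Option 5=2.5, Option 6=117.5
Highest average = 156.25 → Option 2.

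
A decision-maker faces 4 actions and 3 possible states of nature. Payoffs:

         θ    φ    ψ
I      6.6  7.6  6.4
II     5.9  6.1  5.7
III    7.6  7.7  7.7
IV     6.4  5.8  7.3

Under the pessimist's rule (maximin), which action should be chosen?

Row minima: I=6.4, II=5.7, III=7.6, IV=5.8
Best worst-case = 7.6 → III.

III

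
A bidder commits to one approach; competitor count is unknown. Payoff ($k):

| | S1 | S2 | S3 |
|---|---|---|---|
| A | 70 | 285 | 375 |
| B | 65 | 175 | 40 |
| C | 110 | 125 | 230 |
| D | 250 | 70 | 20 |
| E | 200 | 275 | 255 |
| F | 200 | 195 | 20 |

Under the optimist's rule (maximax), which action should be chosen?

Row maxima: A=375, B=175, C=230, D=250, E=275, F=200
Best best-case = 375 → A.

A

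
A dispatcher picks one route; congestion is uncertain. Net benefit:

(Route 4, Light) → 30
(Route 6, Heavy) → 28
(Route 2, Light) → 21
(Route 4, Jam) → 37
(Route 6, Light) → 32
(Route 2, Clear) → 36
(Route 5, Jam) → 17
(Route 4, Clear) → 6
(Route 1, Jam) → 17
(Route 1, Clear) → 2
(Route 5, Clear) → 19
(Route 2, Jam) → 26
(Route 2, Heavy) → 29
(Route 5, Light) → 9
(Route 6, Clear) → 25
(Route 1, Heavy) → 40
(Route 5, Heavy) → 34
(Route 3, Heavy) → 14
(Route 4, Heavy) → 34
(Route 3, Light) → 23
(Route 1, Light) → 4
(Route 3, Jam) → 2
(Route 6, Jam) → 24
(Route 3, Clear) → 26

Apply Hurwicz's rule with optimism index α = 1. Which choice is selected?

Route 1: 1·40 + 0·2 = 40
Route 2: 1·36 + 0·21 = 36
Route 3: 1·26 + 0·2 = 26
Route 4: 1·37 + 0·6 = 37
Route 5: 1·34 + 0·9 = 34
Route 6: 1·32 + 0·24 = 32
Highest Hurwicz score = 40 → Route 1.

Route 1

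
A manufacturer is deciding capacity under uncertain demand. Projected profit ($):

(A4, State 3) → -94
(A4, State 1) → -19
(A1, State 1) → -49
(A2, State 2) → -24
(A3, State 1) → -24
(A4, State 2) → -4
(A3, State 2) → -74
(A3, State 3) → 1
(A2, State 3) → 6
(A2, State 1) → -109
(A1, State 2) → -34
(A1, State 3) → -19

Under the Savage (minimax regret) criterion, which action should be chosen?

A1

Column bests: State 1=-19, State 2=-4, State 3=6.
A1 regrets: 30, 30, 25 → max 30
A2 regrets: 90, 20, 0 → max 90
A3 regrets: 5, 70, 5 → max 70
A4 regrets: 0, 0, 100 → max 100
Smallest max regret = 30 → A1.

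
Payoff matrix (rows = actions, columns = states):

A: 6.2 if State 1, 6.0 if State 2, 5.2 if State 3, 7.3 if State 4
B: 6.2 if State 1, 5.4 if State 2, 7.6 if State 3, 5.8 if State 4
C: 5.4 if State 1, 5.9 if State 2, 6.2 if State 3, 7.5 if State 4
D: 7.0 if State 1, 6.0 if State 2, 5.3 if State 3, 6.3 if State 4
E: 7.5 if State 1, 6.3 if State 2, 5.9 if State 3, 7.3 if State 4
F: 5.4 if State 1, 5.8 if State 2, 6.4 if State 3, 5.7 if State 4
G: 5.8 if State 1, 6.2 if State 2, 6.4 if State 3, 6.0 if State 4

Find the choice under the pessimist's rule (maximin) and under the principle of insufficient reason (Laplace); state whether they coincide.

maximin → E; laplace → E (agree)

Row minima: A=5.2, B=5.4, C=5.4, D=5.3, E=5.9, F=5.4, G=5.8
Best worst-case = 5.9 → E.
Row averages: A=6.175, B=6.25, C=6.25, D=6.15, E=6.75, F=5.825, G=6.1
Highest average = 6.75 → E.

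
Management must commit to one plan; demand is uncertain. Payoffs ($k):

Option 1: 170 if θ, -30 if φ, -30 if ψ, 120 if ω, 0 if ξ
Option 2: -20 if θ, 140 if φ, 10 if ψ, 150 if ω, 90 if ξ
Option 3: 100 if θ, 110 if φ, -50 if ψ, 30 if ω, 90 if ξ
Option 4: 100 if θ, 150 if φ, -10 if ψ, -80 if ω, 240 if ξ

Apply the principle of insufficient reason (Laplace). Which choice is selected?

Option 4

Row averages: Option 1=46, Option 2=74, Option 3=56, Option 4=80
Highest average = 80 → Option 4.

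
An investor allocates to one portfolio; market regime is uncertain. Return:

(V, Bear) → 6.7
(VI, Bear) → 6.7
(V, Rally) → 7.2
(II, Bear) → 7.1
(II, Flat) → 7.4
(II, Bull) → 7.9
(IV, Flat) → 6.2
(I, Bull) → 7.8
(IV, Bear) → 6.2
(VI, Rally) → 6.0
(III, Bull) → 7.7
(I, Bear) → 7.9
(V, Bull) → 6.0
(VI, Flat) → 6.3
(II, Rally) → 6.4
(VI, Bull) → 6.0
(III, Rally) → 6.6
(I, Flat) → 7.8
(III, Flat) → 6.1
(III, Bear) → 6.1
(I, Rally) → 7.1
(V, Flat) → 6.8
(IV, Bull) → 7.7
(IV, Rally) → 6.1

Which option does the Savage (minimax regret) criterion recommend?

I

Column bests: Bear=7.9, Flat=7.8, Bull=7.9, Rally=7.2.
I regrets: 0.0, 0.0, 0.1, 0.1 → max 0.1
II regrets: 0.8, 0.4, 0.0, 0.8 → max 0.8
III regrets: 1.8, 1.7, 0.2, 0.6 → max 1.8
IV regrets: 1.7, 1.6, 0.2, 1.1 → max 1.7
V regrets: 1.2, 1.0, 1.9, 0.0 → max 1.9
VI regrets: 1.2, 1.5, 1.9, 1.2 → max 1.9
Smallest max regret = 0.1 → I.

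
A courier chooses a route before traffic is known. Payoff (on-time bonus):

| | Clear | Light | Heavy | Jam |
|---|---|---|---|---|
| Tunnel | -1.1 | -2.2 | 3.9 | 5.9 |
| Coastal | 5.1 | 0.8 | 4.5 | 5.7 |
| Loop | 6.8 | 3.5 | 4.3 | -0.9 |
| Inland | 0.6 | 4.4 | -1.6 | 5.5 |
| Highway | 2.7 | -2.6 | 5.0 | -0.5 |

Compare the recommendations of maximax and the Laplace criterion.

Row maxima: Tunnel=5.9, Coastal=5.7, Loop=6.8, Inland=5.5, Highway=5.0
Best best-case = 6.8 → Loop.
Row averages: Tunnel=1.625, Coastal=4.025, Loop=3.425, Inland=2.225, Highway=1.15
Highest average = 4.025 → Coastal.

maximax → Loop; laplace → Coastal (disagree)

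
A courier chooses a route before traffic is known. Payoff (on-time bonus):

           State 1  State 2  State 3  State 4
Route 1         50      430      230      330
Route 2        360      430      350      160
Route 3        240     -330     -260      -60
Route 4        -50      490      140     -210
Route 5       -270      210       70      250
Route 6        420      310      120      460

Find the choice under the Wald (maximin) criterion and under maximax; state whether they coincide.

maximin → Route 2; maximax → Route 4 (disagree)

Row minima: Route 1=50, Route 2=160, Route 3=-330, Route 4=-210, Route 5=-270, Route 6=120
Best worst-case = 160 → Route 2.
Row maxima: Route 1=430, Route 2=430, Route 3=240, Route 4=490, Route 5=250, Route 6=460
Best best-case = 490 → Route 4.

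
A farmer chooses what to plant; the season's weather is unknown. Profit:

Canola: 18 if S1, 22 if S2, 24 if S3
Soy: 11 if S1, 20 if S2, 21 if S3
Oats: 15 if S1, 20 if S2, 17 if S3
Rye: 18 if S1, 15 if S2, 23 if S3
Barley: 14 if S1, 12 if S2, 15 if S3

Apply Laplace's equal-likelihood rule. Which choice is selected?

Row averages: Canola=64/3, Soy=52/3, Oats=52/3, Rye=56/3, Barley=41/3
Highest average = 64/3 → Canola.

Canola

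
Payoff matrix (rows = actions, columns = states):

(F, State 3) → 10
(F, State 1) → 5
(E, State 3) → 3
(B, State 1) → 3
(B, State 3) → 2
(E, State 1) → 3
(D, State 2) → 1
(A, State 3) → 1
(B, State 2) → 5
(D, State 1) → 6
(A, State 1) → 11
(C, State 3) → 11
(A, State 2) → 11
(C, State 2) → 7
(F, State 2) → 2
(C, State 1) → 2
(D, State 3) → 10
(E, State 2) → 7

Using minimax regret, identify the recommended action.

Column bests: State 1=11, State 2=11, State 3=11.
A regrets: 0, 0, 10 → max 10
B regrets: 8, 6, 9 → max 9
C regrets: 9, 4, 0 → max 9
D regrets: 5, 10, 1 → max 10
E regrets: 8, 4, 8 → max 8
F regrets: 6, 9, 1 → max 9
Smallest max regret = 8 → E.

E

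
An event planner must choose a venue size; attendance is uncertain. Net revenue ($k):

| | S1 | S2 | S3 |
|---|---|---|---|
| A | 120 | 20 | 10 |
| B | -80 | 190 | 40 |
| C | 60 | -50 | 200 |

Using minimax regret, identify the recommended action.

A

Column bests: S1=120, S2=190, S3=200.
A regrets: 0, 170, 190 → max 190
B regrets: 200, 0, 160 → max 200
C regrets: 60, 240, 0 → max 240
Smallest max regret = 190 → A.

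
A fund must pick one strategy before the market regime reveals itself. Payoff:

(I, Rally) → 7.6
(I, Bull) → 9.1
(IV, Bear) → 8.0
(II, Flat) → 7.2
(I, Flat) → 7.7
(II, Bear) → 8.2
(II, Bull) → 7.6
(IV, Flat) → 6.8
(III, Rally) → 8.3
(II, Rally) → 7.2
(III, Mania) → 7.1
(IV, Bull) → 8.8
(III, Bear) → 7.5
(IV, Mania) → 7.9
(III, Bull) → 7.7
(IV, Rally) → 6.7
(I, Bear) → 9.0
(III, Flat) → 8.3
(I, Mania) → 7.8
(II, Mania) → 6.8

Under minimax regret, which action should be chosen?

I

Column bests: Bear=9.0, Flat=8.3, Bull=9.1, Rally=8.3, Mania=7.9.
I regrets: 0.0, 0.6, 0.0, 0.7, 0.1 → max 0.7
II regrets: 0.8, 1.1, 1.5, 1.1, 1.1 → max 1.5
III regrets: 1.5, 0.0, 1.4, 0.0, 0.8 → max 1.5
IV regrets: 1.0, 1.5, 0.3, 1.6, 0.0 → max 1.6
Smallest max regret = 0.7 → I.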